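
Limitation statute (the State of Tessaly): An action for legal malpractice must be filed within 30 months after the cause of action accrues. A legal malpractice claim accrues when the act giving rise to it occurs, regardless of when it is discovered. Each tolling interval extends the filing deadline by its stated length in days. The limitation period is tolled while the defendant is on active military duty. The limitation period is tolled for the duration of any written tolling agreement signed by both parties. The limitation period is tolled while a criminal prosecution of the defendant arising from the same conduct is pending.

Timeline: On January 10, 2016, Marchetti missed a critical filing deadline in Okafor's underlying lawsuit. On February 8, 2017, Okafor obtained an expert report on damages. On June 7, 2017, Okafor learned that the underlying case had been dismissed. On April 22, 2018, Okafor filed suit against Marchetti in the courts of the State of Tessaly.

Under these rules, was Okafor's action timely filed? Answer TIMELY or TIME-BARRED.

TIMELY

Because the rule ties accrual to occurrence, the claim accrued on January 10, 2016, not on the June 7, 2017 discovery date.
30 months from January 10, 2016 is July 10, 2018.
None of the other events listed affects the running of the period under the stated rules.
The April 22, 2018 filing precedes the July 10, 2018 deadline; the claim is timely.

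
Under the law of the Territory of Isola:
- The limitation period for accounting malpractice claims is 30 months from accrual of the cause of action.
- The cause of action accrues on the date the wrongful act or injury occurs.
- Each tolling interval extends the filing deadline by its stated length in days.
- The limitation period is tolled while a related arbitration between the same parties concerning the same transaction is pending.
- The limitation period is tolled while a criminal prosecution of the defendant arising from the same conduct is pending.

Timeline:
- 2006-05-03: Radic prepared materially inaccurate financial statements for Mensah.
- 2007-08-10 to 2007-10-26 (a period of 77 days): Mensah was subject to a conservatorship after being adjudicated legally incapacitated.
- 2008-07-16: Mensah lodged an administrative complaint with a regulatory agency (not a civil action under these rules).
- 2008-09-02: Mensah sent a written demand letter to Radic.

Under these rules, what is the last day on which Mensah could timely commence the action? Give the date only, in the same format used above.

The limitation period began to run on 2006-05-03.
Adding the 30 months base period to 2006-05-03 gives a deadline of 2008-11-03, before any tolling.
Although the plaintiff's incapacity ran from 2007-08-10 to 2007-10-26, the stated rules do not make that a tolling event, so it is disregarded.
Nothing else in the chronology tolls or restarts the period.

2008-11-03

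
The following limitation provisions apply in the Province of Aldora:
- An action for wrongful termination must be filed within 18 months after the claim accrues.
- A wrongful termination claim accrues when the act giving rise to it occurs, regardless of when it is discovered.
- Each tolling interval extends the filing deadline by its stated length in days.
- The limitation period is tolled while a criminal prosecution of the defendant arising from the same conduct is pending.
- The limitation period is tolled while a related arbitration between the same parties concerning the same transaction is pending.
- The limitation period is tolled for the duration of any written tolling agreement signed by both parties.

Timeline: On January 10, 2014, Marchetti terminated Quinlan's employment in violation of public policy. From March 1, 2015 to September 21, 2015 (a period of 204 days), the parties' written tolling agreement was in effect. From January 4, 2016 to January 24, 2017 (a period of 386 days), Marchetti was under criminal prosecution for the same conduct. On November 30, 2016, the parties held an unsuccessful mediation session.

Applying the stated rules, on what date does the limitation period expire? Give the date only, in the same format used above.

The limitation period began to run on January 10, 2014.
Adding the 18 months base period to January 10, 2014 gives a deadline of July 10, 2015, before any tolling.
The written tolling agreement from March 1, 2015 to September 21, 2015 tolled the period for 204 days, extending the deadline to January 30, 2016.
The period was tolled for 386 days by the pending criminal prosecution (January 4, 2016 to January 24, 2017), pushing the deadline to February 19, 2017.
Nothing else in the chronology tolls or restarts the period.

February 19, 2017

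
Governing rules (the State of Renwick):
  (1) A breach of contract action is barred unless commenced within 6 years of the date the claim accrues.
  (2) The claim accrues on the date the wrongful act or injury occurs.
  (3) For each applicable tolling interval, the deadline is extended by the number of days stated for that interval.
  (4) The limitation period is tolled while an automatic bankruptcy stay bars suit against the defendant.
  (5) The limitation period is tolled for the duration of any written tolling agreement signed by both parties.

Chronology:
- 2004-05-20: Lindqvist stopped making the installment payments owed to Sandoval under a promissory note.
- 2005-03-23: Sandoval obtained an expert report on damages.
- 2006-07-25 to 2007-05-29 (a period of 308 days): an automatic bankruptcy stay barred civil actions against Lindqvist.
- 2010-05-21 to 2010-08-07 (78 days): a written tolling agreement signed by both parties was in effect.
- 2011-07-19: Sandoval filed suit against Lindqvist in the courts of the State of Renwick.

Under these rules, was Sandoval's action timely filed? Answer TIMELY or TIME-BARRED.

The limitation period began to run on 2004-05-20.
The untolled deadline — 6 years after 2004-05-20 — is 2010-05-20.
Because the automatic bankruptcy stay ran from 2006-07-25 to 2007-05-29, the deadline is extended by 308 days to 2011-03-24.
The written tolling agreement from 2010-05-21 to 2010-08-07 tolled the period for 78 days, extending the deadline to 2011-06-10.
The other events in the timeline have no effect on the limitation period under the stated rules.
The 2011-07-19 filing falls after the 2011-06-10 deadline; the claim is time-barred.

TIME-BARRED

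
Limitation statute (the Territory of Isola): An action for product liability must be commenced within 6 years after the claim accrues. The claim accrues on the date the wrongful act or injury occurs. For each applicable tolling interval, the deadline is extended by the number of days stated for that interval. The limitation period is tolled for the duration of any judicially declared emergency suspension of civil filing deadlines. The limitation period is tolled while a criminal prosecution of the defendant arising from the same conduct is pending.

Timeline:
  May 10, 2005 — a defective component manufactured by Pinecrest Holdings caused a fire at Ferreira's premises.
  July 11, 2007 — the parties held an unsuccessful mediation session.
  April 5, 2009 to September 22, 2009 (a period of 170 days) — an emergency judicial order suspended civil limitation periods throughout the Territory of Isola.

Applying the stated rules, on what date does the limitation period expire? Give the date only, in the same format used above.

The claim accrued on May 10, 2005, when the wrongful act occurred.
The untolled deadline — 6 years after May 10, 2005 — is May 10, 2011.
Because the emergency suspension of filing deadlines ran from April 5, 2009 to September 22, 2009, the deadline is extended by 170 days to October 27, 2011.
Nothing else in the chronology tolls or restarts the period.

October 27, 2011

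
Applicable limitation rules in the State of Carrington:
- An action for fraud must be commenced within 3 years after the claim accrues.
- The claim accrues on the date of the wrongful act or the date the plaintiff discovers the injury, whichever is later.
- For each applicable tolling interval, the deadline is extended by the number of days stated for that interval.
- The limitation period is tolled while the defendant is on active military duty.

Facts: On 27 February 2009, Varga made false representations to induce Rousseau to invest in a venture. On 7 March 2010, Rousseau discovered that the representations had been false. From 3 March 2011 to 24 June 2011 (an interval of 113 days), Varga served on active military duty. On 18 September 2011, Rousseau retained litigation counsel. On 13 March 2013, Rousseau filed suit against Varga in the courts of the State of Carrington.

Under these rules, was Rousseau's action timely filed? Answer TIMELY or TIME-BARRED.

TIMELY

Because discovery on 7 March 2010 post-dates the 27 February 2009 act, accrual under the later-of rule falls on 7 March 2010.
Adding the 3 years base period to 7 March 2010 gives a deadline of 7 March 2013, before any tolling.
Because the defendant's active military service ran from 3 March 2011 to 24 June 2011, the deadline is extended by 113 days to 28 June 2013.
The other events in the timeline have no effect on the limitation period under the stated rules.
Rousseau filed on 13 March 2013, before the 28 June 2013 deadline, so the action is timely.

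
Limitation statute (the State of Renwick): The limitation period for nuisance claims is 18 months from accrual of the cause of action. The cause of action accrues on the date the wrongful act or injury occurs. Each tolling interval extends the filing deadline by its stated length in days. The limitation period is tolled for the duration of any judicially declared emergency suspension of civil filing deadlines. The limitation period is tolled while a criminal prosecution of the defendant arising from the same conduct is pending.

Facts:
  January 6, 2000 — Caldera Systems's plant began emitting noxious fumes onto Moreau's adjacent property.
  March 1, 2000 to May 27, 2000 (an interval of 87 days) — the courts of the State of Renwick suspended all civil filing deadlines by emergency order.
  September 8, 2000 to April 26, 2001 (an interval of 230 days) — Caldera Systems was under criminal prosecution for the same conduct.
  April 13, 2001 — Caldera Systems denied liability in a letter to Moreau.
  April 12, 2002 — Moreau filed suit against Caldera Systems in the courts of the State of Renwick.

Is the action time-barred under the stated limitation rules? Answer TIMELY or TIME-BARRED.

The claim accrued on January 6, 2000, when the wrongful act occurred.
18 months from January 6, 2000 is July 6, 2001.
The emergency suspension of filing deadlines from March 1, 2000 to May 27, 2000 tolled the period for 87 days, extending the deadline to October 1, 2001.
The pending criminal prosecution from September 8, 2000 to April 26, 2001 tolled the period for 230 days, extending the deadline to May 19, 2002.
Nothing else in the chronology tolls or restarts the period.
Filing on April 12, 2002 beat the May 19, 2002 deadline — the action is timely.

TIMELY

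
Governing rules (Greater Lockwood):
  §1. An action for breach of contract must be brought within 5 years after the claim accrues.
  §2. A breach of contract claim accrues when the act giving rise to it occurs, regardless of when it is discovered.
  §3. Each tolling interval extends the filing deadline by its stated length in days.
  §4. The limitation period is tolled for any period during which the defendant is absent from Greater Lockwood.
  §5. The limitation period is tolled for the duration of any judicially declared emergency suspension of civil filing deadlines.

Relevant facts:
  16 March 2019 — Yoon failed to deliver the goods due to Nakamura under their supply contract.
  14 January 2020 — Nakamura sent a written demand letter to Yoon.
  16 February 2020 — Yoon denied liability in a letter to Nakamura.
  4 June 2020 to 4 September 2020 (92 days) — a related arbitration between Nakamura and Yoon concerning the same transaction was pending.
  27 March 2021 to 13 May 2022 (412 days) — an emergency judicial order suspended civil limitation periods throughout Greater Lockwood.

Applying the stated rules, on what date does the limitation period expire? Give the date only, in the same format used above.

The limitation period began to run on 16 March 2019.
The untolled deadline — 5 years after 16 March 2019 — is 16 March 2024.
The period was tolled for 412 days by the emergency suspension of filing deadlines (27 March 2021 to 13 May 2022), pushing the deadline to 2 May 2025.
No stated provision tolls the period for a pending arbitration, so the interval from 4 June 2020 to 4 September 2020 has no effect on the deadline.
Nothing else in the chronology tolls or restarts the period.

2 May 2025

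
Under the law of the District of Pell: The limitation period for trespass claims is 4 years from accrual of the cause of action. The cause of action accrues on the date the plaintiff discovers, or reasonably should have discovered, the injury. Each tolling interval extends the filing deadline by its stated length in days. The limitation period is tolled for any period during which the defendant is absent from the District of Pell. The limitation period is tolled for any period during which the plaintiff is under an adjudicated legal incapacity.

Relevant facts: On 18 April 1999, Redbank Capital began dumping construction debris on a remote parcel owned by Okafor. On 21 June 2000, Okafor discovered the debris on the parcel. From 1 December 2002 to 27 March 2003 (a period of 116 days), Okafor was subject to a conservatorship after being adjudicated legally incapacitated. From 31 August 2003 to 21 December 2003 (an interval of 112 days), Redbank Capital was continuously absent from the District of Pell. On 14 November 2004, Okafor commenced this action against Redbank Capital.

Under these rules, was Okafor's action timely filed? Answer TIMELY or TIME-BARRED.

The claim did not accrue until Okafor discovered the injury on 21 June 2000; the 18 April 1999 act date does not start the clock under the stated rule.
Adding the 4 years base period to 21 June 2000 gives a deadline of 21 June 2004, before any tolling.
Because the plaintiff's legal incapacity ran from 1 December 2002 to 27 March 2003, the deadline is extended by 116 days to 15 October 2004.
The defendant's absence from the jurisdiction from 31 August 2003 to 21 December 2003 tolled the period for 112 days, extending the deadline to 4 February 2005.
Okafor filed on 14 November 2004, before the 4 February 2005 deadline, so the action is timely.

TIMELY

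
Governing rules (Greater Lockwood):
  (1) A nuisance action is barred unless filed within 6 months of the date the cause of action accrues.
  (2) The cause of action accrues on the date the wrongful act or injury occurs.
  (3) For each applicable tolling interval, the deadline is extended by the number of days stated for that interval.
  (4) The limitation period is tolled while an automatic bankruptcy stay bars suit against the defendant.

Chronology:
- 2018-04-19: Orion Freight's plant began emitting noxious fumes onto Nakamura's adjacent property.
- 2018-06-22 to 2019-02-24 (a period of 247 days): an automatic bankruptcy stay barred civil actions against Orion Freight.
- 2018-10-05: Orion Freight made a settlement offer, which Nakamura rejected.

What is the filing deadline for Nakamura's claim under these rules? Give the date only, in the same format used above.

The claim accrued on 2018-04-19, when the wrongful act occurred.
Adding the 6 months base period to 2018-04-19 gives a deadline of 2018-10-19, before any tolling.
The automatic bankruptcy stay from 2018-06-22 to 2019-02-24 tolled the period for 247 days, extending the deadline to 2019-06-23.
The other events in the timeline have no effect on the limitation period under the stated rules.

2019-06-23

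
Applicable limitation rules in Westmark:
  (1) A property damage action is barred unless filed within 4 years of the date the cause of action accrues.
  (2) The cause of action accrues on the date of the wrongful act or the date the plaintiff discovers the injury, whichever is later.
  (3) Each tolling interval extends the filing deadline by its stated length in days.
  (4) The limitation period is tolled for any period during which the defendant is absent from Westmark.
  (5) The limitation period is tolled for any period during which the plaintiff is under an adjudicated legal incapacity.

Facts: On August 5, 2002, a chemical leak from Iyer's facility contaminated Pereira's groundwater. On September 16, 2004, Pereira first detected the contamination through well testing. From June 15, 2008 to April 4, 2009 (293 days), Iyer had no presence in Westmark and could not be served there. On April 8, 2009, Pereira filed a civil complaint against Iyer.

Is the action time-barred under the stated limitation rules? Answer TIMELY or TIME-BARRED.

TIMELY

Taking the later of the act (August 5, 2002) and discovery (September 16, 2004), the claim accrued on September 16, 2004.
The untolled deadline — 4 years after September 16, 2004 — is September 16, 2008.
The period was tolled for 293 days by the defendant's absence from the jurisdiction (June 15, 2008 to April 4, 2009), pushing the deadline to July 6, 2009.
Pereira filed on April 8, 2009, before the July 6, 2009 deadline, so the action is timely.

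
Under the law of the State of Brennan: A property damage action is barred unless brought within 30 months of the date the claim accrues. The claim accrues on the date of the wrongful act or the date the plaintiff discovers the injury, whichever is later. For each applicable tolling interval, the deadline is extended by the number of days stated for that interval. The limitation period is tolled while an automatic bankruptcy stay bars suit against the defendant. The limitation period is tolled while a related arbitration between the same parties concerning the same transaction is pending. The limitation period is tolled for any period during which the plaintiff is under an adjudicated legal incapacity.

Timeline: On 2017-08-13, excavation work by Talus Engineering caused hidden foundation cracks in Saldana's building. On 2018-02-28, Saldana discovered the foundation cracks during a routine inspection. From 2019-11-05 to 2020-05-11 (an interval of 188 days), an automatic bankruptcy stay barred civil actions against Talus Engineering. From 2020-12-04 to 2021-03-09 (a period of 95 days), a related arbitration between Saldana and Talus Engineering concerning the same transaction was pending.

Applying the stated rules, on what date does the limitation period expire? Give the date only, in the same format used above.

The claim accrued on 2018-02-28 — the later of the 2017-08-13 act and the 2018-02-28 discovery.
The untolled deadline — 30 months after 2018-02-28 — is 2020-08-28.
The period was tolled for 188 days by the automatic bankruptcy stay (2019-11-05 to 2020-05-11), pushing the deadline to 2021-03-04.
Because the pending related arbitration ran from 2020-12-04 to 2021-03-09, the deadline is extended by 95 days to 2021-06-07.

2021-06-07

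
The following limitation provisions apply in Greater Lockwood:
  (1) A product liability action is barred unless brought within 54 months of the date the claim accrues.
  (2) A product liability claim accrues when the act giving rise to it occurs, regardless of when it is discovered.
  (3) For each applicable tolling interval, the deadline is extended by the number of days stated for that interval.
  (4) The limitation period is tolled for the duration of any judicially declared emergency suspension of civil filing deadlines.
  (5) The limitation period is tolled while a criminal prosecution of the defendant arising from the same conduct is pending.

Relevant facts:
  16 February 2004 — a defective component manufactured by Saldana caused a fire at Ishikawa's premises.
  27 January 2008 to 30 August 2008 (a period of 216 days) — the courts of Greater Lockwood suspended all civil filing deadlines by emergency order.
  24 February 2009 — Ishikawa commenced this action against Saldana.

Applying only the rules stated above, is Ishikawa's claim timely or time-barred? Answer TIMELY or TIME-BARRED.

TIMELY

The limitation period began to run on 16 February 2004.
The untolled deadline — 54 months after 16 February 2004 — is 16 August 2008.
Because the emergency suspension of filing deadlines ran from 27 January 2008 to 30 August 2008, the deadline is extended by 216 days to 20 March 2009.
Ishikawa filed on 24 February 2009, before the 20 March 2009 deadline, so the action is timely.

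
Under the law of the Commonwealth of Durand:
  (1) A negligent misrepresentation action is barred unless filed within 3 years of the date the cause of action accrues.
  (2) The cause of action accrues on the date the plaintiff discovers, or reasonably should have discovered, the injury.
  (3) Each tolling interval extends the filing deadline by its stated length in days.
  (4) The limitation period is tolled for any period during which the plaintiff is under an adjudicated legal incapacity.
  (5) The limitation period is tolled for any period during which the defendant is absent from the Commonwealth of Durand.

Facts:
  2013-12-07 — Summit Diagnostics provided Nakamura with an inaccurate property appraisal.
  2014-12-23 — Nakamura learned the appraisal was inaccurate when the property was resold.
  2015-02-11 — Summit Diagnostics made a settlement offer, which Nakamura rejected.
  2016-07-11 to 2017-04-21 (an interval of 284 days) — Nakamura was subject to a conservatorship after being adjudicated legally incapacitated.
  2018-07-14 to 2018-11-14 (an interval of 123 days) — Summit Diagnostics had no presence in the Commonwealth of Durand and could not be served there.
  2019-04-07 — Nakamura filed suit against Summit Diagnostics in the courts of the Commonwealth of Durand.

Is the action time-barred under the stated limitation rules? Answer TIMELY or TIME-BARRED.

Accrual is tied to discovery, so the period began on 2014-12-23 rather than on 2013-12-07 when the act occurred.
Adding the 3 years base period to 2014-12-23 gives a deadline of 2017-12-23, before any tolling.
Because the plaintiff's legal incapacity ran from 2016-07-11 to 2017-04-21, the deadline is extended by 284 days to 2018-10-03.
Because the defendant's absence from the jurisdiction ran from 2018-07-14 to 2018-11-14, the deadline is extended by 123 days to 2019-02-03.
None of the other events listed affects the running of the period under the stated rules.
Nakamura filed on 2019-04-07, after the 2019-02-03 deadline, so the action is time-barred.

TIME-BARRED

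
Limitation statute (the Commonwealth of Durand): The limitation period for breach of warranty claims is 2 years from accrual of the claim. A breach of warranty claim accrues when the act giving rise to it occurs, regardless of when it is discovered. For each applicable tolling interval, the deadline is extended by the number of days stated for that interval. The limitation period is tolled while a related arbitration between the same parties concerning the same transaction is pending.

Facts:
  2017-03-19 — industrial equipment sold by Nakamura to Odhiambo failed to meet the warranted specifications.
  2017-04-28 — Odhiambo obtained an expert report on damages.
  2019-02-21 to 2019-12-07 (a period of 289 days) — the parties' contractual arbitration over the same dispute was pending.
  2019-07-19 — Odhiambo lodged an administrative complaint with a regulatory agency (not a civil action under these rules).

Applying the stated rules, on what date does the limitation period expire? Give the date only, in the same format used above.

2020-01-02

The limitation period began to run on 2017-03-19.
2 years from 2017-03-19 is 2019-03-19.
Because the pending related arbitration ran from 2019-02-21 to 2019-12-07, the deadline is extended by 289 days to 2020-01-02.
The other events in the timeline have no effect on the limitation period under the stated rules.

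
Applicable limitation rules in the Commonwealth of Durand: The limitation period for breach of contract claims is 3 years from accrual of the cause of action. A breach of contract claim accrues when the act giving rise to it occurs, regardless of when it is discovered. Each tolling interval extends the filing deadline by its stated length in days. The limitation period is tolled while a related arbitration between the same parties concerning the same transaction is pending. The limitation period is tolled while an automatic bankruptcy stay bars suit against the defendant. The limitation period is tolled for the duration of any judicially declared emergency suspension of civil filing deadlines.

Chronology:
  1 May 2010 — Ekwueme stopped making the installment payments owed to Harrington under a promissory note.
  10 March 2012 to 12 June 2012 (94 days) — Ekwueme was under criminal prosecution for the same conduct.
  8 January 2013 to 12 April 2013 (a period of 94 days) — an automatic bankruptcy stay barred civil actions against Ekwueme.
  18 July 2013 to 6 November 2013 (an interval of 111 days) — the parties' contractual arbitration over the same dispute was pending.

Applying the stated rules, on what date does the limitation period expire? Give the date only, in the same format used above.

The limitation period began to run on 1 May 2010.
The untolled deadline — 3 years after 1 May 2010 — is 1 May 2013.
The period was tolled for 94 days by the automatic bankruptcy stay (8 January 2013 to 12 April 2013), pushing the deadline to 3 August 2013.
The period was tolled for 111 days by the pending related arbitration (18 July 2013 to 6 November 2013), pushing the deadline to 22 November 2013.
Although a criminal prosecution ran from 10 March 2012 to 12 June 2012, the stated rules do not make that a tolling event, so it is disregarded.

22 November 2013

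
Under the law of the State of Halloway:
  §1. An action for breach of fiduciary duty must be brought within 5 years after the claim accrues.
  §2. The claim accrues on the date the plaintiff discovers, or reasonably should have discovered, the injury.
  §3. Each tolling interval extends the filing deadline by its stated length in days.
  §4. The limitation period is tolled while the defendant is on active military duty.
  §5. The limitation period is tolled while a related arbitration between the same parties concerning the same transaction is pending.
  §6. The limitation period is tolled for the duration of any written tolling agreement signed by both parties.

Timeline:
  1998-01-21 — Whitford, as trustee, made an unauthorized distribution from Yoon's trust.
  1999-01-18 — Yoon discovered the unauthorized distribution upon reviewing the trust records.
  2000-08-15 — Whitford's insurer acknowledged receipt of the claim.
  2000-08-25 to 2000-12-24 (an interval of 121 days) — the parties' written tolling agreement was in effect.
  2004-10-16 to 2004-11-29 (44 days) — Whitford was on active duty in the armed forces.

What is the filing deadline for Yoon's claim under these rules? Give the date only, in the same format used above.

2004-05-18

Under the discovery rule, the claim accrued on 1999-01-18, when Yoon discovered the injury — not on the 1998-01-21 date of the underlying act.
5 years from 1999-01-18 is 2004-01-18.
Because the written tolling agreement ran from 2000-08-25 to 2000-12-24, the deadline is extended by 121 days to 2004-05-18.
By the time the defendant's active military service began on 2004-10-16, the limitation period had already expired on 2004-05-18; that interval cannot revive it.
None of the other events listed affects the running of the period under the stated rules.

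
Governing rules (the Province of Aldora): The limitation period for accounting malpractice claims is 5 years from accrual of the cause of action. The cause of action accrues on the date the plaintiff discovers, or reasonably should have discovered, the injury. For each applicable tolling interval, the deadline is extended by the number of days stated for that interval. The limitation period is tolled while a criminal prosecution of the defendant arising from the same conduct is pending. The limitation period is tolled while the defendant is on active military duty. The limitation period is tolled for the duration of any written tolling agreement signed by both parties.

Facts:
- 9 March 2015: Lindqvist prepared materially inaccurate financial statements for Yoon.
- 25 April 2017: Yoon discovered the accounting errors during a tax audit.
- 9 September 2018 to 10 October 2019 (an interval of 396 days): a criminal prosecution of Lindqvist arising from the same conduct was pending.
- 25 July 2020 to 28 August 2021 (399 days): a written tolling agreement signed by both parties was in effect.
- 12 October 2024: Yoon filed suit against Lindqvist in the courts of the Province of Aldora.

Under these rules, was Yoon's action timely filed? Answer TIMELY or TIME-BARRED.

TIME-BARRED

Accrual is tied to discovery, so the period began on 25 April 2017 rather than on 9 March 2015 when the act occurred.
Adding the 5 years base period to 25 April 2017 gives a deadline of 25 April 2022, before any tolling.
The period was tolled for 396 days by the pending criminal prosecution (9 September 2018 to 10 October 2019), pushing the deadline to 26 May 2023.
The written tolling agreement from 25 July 2020 to 28 August 2021 tolled the period for 399 days, extending the deadline to 28 June 2024.
The 12 October 2024 filing falls after the 28 June 2024 deadline; the claim is time-barred.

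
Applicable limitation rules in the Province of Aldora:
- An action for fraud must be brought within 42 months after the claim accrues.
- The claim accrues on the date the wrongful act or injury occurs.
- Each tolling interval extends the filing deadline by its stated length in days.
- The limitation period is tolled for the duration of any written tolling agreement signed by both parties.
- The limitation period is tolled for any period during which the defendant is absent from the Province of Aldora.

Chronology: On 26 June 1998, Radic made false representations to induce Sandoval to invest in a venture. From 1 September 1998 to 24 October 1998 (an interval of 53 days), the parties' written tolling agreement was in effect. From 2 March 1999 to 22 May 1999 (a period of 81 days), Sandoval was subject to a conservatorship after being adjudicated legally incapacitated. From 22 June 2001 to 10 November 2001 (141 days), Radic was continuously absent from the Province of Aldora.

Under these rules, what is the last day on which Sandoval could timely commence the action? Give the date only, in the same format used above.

8 July 2002

The claim accrued on 26 June 1998, the date of the act.
Adding the 42 months base period to 26 June 1998 gives a deadline of 26 December 2001, before any tolling.
Because the written tolling agreement ran from 1 September 1998 to 24 October 1998, the deadline is extended by 53 days to 17 February 2002.
The period was tolled for 141 days by the defendant's absence from the jurisdiction (22 June 2001 to 10 November 2001), pushing the deadline to 8 July 2002.
Although the plaintiff's incapacity ran from 2 March 1999 to 22 May 1999, the stated rules do not make that a tolling event, so it is disregarded.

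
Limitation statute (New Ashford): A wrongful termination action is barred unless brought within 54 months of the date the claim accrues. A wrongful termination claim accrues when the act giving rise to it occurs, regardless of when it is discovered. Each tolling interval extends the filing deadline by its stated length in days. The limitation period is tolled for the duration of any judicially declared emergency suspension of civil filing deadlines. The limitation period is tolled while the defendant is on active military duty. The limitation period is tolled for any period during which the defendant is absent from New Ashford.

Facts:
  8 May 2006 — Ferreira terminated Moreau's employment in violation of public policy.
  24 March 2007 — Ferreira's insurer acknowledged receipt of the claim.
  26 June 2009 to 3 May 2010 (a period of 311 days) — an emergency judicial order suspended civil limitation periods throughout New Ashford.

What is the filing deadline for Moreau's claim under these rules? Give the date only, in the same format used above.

The limitation period began to run on 8 May 2006.
The untolled deadline — 54 months after 8 May 2006 — is 8 November 2010.
Because the emergency suspension of filing deadlines ran from 26 June 2009 to 3 May 2010, the deadline is extended by 311 days to 15 September 2011.
None of the other events listed affects the running of the period under the stated rules.

15 September 2011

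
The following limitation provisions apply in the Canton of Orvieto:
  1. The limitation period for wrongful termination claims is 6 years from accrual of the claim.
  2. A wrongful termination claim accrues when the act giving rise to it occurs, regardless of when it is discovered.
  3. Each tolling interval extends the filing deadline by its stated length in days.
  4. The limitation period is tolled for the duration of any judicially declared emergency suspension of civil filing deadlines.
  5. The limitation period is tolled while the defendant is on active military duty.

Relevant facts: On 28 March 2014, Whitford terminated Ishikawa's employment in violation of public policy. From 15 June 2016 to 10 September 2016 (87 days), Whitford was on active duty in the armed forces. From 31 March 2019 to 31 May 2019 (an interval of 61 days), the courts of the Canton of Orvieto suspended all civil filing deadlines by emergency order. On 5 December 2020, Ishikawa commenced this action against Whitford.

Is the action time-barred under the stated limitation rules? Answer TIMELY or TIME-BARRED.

The claim accrued on 28 March 2014, when the wrongful act occurred.
6 years from 28 March 2014 is 28 March 2020.
The defendant's active military service from 15 June 2016 to 10 September 2016 tolled the period for 87 days, extending the deadline to 23 June 2020.
The emergency suspension of filing deadlines from 31 March 2019 to 31 May 2019 tolled the period for 61 days, extending the deadline to 23 August 2020.
Ishikawa filed on 5 December 2020, after the 23 August 2020 deadline, so the action is time-barred.

TIME-BARRED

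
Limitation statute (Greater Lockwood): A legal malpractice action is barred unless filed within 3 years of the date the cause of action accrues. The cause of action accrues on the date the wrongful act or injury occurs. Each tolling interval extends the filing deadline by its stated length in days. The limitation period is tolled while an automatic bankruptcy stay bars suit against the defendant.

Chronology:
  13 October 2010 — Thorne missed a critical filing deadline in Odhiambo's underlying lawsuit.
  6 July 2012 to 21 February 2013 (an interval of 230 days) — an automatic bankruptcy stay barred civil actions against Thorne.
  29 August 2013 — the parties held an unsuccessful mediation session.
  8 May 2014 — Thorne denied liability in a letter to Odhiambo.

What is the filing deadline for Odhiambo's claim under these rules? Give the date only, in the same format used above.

31 May 2014

The claim accrued on 13 October 2010, when the wrongful act occurred.
3 years from 13 October 2010 is 13 October 2013.
The period was tolled for 230 days by the automatic bankruptcy stay (6 July 2012 to 21 February 2013), pushing the deadline to 31 May 2014.
The other events in the timeline have no effect on the limitation period under the stated rules.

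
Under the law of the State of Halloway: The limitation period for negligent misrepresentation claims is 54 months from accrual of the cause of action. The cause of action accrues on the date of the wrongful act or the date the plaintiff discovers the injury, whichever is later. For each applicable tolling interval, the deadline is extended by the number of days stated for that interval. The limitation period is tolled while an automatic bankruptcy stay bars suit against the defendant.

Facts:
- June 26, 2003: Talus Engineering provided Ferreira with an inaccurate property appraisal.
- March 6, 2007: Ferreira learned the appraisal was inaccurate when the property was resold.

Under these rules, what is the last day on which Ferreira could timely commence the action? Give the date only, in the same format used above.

The claim accrued on March 6, 2007 — the later of the June 26, 2003 act and the March 6, 2007 discovery.
54 months from March 6, 2007 is September 6, 2011.

September 6, 2011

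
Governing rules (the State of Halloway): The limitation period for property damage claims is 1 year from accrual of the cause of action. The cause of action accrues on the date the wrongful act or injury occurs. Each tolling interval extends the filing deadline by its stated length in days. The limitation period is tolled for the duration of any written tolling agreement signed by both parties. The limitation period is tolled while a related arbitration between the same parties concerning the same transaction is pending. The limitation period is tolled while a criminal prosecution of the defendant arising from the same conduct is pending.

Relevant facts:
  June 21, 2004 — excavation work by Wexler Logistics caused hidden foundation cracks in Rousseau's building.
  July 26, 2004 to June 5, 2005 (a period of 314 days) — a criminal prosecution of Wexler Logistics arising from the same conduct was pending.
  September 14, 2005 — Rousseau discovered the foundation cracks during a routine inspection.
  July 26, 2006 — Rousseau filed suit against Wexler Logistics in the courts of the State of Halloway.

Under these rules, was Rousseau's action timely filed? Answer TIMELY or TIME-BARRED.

TIME-BARRED

The claim accrued on June 21, 2004, when the wrongful act occurred; under the stated occurrence rule the September 14, 2005 discovery does not delay accrual.
1 year from June 21, 2004 is June 21, 2005.
Because the pending criminal prosecution ran from July 26, 2004 to June 5, 2005, the deadline is extended by 314 days to May 1, 2006.
Rousseau filed on July 26, 2006, after the May 1, 2006 deadline, so the action is time-barred.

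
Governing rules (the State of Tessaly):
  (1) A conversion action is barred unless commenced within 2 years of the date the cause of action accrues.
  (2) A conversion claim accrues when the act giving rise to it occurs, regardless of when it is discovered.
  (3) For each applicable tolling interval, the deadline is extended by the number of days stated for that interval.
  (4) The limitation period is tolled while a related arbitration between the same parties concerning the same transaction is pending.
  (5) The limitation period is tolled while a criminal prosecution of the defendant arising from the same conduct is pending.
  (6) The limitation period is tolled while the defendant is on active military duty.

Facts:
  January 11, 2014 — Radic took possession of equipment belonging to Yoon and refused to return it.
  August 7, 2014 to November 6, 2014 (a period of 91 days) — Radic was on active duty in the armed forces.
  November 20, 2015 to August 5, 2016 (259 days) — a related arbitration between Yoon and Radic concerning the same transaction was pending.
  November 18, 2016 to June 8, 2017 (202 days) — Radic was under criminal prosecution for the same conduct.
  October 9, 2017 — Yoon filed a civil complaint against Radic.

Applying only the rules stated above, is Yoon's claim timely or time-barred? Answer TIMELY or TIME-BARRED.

TIME-BARRED

The cause of action accrued on January 11, 2014, the date of the act.
Adding the 2 years base period to January 11, 2014 gives a deadline of January 11, 2016, before any tolling.
Because the defendant's active military service ran from August 7, 2014 to November 6, 2014, the deadline is extended by 91 days to April 11, 2016.
Because the pending related arbitration ran from November 20, 2015 to August 5, 2016, the deadline is extended by 259 days to December 26, 2016.
Because the pending criminal prosecution ran from November 18, 2016 to June 8, 2017, the deadline is extended by 202 days to July 16, 2017.
The October 9, 2017 filing falls after the July 16, 2017 deadline; the claim is time-barred.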